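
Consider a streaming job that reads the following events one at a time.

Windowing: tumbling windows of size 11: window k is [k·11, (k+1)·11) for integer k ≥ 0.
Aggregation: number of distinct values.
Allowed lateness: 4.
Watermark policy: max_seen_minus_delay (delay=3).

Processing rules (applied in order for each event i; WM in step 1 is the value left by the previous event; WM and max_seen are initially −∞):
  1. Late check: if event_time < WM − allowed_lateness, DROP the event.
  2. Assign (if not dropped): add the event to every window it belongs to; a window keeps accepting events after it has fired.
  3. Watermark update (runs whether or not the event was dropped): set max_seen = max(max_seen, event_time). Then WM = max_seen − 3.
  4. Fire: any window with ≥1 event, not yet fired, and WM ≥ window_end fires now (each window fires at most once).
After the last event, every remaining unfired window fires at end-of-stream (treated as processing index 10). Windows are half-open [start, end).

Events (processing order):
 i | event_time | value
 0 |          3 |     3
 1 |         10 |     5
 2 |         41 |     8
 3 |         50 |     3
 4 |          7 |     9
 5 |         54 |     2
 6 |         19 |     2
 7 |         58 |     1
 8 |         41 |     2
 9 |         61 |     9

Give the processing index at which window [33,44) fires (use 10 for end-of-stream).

i=0 t=3 v=3: → [0,11); WM=0
i=1 t=10 v=5: → [0,11); WM=7
i=2 t=41 v=8: → [33,44); WM=38; [0,11) fires=2
i=3 t=50 v=3: → [44,55); WM=47; [33,44) fires=1
i=4 t=7 v=9: DROP (t<47-4); WM=47
i=5 t=54 v=2: → [44,55); WM=51
i=6 t=19 v=2: DROP (t<51-4); WM=51
i=7 t=58 v=1: → [55,66); WM=55; [44,55) fires=2
i=8 t=41 v=2: DROP (t<55-4); WM=55
i=9 t=61 v=9: → [55,66); WM=58

3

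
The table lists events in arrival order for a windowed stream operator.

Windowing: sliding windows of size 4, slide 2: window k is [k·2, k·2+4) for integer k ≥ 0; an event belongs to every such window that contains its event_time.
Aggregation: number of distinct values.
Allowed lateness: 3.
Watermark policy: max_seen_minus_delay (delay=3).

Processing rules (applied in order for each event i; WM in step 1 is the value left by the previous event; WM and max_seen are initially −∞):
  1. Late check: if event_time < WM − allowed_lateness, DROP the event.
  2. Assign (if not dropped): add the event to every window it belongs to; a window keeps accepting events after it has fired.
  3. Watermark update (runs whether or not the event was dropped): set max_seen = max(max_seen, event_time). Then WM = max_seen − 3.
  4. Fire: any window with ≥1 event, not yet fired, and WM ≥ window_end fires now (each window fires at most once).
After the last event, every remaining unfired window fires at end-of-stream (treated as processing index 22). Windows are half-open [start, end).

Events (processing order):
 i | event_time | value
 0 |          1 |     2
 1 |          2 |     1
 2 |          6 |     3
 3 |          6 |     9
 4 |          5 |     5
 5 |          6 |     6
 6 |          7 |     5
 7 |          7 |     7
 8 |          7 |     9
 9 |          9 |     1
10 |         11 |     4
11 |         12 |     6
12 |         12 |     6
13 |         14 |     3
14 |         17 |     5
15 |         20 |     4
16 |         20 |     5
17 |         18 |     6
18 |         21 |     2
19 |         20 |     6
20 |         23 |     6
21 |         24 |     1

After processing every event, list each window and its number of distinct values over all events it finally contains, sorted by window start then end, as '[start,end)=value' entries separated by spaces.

[0,4)=2 [2,6)=2 [4,8)=5 [6,10)=6 [8,12)=2 [10,14)=2 [12,16)=2 [14,18)=2 [16,20)=2 [18,22)=4 [20,24)=4 [22,26)=2 [24,28)=1

i=0 t=1 v=2: → [0,4); WM=-2
i=1 t=2 v=1: → [2,6),[0,4); WM=-1
i=2 t=6 v=3: → [6,10),[4,8); WM=3
i=3 t=6 v=9: → [6,10),[4,8); WM=3
i=4 t=5 v=5: → [4,8),[2,6); WM=3
i=5 t=6 v=6: → [6,10),[4,8); WM=3
i=6 t=7 v=5: → [6,10),[4,8); WM=4; [0,4) fires=2
i=7 t=7 v=7: → [6,10),[4,8); WM=4
i=8 t=7 v=9: → [6,10),[4,8); WM=4
i=9 t=9 v=1: → [8,12),[6,10); WM=6; [2,6) fires=2
i=10 t=11 v=4: → [10,14),[8,12); WM=8; [4,8) fires=5
i=11 t=12 v=6: → [12,16),[10,14); WM=9
i=12 t=12 v=6: → [12,16),[10,14); WM=9
i=13 t=14 v=3: → [14,18),[12,16); WM=11; [6,10) fires=6
i=14 t=17 v=5: → [16,20),[14,18); WM=14; [8,12) fires=2 [10,14) fires=2
i=15 t=20 v=4: → [20,24),[18,22); WM=17; [12,16) fires=2
i=16 t=20 v=5: → [20,24),[18,22); WM=17
i=17 t=18 v=6: → [18,22),[16,20); WM=17
i=18 t=21 v=2: → [20,24),[18,22); WM=18; [14,18) fires=2
i=19 t=20 v=6: → [20,24),[18,22); WM=18
i=20 t=23 v=6: → [22,26),[20,24); WM=20; [16,20) fires=2
i=21 t=24 v=1: → [24,28),[22,26); WM=21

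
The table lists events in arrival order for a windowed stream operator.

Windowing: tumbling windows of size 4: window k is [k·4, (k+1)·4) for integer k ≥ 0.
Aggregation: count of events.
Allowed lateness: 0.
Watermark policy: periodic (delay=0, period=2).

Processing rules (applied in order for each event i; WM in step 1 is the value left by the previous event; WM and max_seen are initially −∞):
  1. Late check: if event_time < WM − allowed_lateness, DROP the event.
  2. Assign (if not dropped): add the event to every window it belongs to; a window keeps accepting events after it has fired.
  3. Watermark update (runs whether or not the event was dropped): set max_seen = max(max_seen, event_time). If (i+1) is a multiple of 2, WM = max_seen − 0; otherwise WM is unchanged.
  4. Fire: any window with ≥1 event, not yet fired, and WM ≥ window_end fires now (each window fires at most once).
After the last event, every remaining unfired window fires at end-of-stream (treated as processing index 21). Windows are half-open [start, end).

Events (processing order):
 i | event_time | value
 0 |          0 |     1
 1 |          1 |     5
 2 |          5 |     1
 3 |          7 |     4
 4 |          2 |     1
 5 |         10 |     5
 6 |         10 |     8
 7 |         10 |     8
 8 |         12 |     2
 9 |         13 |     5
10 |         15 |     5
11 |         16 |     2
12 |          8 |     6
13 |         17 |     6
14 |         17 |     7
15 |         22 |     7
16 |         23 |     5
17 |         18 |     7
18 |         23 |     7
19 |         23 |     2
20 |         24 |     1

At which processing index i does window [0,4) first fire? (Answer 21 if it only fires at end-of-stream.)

3

i=0 t=0 v=1: → [0,4); WM=−∞
i=1 t=1 v=5: → [0,4); WM=1
i=2 t=5 v=1: → [4,8); WM=1
i=3 t=7 v=4: → [4,8); WM=7; [0,4) fires=2
i=4 t=2 v=1: DROP (t<7-0); WM=7
i=5 t=10 v=5: → [8,12); WM=10; [4,8) fires=2
i=6 t=10 v=8: → [8,12); WM=10
i=7 t=10 v=8: → [8,12); WM=10
i=8 t=12 v=2: → [12,16); WM=10
i=9 t=13 v=5: → [12,16); WM=13; [8,12) fires=3
i=10 t=15 v=5: → [12,16); WM=13
i=11 t=16 v=2: → [16,20); WM=16; [12,16) fires=3
i=12 t=8 v=6: DROP (t<16-0); WM=16
i=13 t=17 v=6: → [16,20); WM=17
i=14 t=17 v=7: → [16,20); WM=17
i=15 t=22 v=7: → [20,24); WM=22; [16,20) fires=3
i=16 t=23 v=5: → [20,24); WM=22
i=17 t=18 v=7: DROP (t<22-0); WM=23
i=18 t=23 v=7: → [20,24); WM=23
i=19 t=23 v=2: → [20,24); WM=23
i=20 t=24 v=1: → [24,28); WM=23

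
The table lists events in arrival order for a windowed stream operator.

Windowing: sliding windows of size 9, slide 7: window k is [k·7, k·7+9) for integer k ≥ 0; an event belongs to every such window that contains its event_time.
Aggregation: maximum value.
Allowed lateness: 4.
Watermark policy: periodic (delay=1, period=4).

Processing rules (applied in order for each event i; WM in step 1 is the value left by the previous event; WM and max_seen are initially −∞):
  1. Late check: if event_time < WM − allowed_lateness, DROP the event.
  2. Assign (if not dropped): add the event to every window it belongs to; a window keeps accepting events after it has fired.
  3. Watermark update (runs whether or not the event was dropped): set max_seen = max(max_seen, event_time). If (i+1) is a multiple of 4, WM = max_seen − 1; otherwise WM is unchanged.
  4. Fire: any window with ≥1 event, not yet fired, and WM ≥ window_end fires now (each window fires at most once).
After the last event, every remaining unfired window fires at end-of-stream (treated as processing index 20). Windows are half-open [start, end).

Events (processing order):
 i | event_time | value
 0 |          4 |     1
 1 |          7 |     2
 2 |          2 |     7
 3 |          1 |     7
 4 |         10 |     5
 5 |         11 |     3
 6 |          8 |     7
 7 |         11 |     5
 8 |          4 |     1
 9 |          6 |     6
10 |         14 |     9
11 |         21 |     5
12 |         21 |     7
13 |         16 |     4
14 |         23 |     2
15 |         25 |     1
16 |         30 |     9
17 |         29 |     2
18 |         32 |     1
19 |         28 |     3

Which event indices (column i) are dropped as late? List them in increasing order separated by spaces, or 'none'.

i=0 t=4 v=1: → [0,9); WM=−∞
i=1 t=7 v=2: → [7,16),[0,9); WM=−∞
i=2 t=2 v=7: → [0,9); WM=−∞
i=3 t=1 v=7: → [0,9); WM=6
i=4 t=10 v=5: → [7,16); WM=6
i=5 t=11 v=3: → [7,16); WM=6
i=6 t=8 v=7: → [7,16),[0,9); WM=6
i=7 t=11 v=5: → [7,16); WM=10; [0,9) fires=7
i=8 t=4 v=1: DROP (t<10-4); WM=10
i=9 t=6 v=6: → [0,9); WM=10
i=10 t=14 v=9: → [14,23),[7,16); WM=10
i=11 t=21 v=5: → [21,30),[14,23); WM=20; [7,16) fires=9
i=12 t=21 v=7: → [21,30),[14,23); WM=20
i=13 t=16 v=4: → [14,23); WM=20
i=14 t=23 v=2: → [21,30); WM=20
i=15 t=25 v=1: → [21,30); WM=24; [14,23) fires=9
i=16 t=30 v=9: → [28,37); WM=24
i=17 t=29 v=2: → [28,37),[21,30); WM=24
i=18 t=32 v=1: → [28,37); WM=24
i=19 t=28 v=3: → [28,37),[21,30); WM=31; [21,30) fires=7

8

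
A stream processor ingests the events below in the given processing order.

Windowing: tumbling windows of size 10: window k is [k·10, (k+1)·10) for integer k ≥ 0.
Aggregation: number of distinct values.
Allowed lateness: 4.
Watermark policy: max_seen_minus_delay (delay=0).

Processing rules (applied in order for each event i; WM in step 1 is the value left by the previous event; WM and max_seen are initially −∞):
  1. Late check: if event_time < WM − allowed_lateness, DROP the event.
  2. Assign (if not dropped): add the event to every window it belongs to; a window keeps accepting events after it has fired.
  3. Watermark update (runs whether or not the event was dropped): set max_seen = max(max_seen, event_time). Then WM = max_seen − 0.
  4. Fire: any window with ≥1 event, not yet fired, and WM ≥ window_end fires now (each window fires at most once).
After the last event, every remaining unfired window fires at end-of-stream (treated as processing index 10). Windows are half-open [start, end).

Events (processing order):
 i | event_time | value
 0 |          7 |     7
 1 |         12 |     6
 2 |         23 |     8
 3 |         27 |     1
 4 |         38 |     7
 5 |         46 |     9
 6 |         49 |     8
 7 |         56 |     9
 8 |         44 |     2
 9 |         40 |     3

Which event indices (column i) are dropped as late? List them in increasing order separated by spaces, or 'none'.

i=0 t=7 v=7: → [0,10); WM=7
i=1 t=12 v=6: → [10,20); WM=12; [0,10) fires=1
i=2 t=23 v=8: → [20,30); WM=23; [10,20) fires=1
i=3 t=27 v=1: → [20,30); WM=27
i=4 t=38 v=7: → [30,40); WM=38; [20,30) fires=2
i=5 t=46 v=9: → [40,50); WM=46; [30,40) fires=1
i=6 t=49 v=8: → [40,50); WM=49
i=7 t=56 v=9: → [50,60); WM=56; [40,50) fires=2
i=8 t=44 v=2: DROP (t<56-4); WM=56
i=9 t=40 v=3: DROP (t<56-4); WM=56

8 9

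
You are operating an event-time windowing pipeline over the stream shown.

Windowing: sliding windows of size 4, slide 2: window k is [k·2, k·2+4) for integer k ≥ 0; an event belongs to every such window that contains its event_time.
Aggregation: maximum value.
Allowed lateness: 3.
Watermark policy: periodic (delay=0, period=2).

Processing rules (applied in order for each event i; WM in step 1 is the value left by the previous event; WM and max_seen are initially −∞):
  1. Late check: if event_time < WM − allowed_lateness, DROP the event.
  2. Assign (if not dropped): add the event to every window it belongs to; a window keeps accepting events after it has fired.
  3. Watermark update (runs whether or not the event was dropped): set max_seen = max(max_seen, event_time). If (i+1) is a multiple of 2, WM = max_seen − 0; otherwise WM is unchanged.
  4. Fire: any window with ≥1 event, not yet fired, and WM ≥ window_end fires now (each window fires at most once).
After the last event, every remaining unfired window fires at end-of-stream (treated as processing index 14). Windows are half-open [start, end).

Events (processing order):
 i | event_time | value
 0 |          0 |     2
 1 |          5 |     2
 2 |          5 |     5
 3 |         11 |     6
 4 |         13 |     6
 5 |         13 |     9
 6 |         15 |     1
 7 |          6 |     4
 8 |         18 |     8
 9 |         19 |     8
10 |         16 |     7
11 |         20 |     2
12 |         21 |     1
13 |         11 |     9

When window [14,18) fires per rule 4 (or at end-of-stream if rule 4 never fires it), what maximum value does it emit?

1

i=0 t=0 v=2: → [0,4); WM=−∞
i=1 t=5 v=2: → [4,8),[2,6); WM=5; [0,4) fires=2
i=2 t=5 v=5: → [4,8),[2,6); WM=5
i=3 t=11 v=6: → [10,14),[8,12); WM=11; [2,6) fires=5 [4,8) fires=5
i=4 t=13 v=6: → [12,16),[10,14); WM=11
i=5 t=13 v=9: → [12,16),[10,14); WM=13; [8,12) fires=6
i=6 t=15 v=1: → [14,18),[12,16); WM=13
i=7 t=6 v=4: DROP (t<13-3); WM=15; [10,14) fires=9
i=8 t=18 v=8: → [18,22),[16,20); WM=15
i=9 t=19 v=8: → [18,22),[16,20); WM=19; [12,16) fires=9 [14,18) fires=1
i=10 t=16 v=7: → [16,20),[14,18); WM=19
i=11 t=20 v=2: → [20,24),[18,22); WM=20; [16,20) fires=8
i=12 t=21 v=1: → [20,24),[18,22); WM=20
i=13 t=11 v=9: DROP (t<20-3); WM=21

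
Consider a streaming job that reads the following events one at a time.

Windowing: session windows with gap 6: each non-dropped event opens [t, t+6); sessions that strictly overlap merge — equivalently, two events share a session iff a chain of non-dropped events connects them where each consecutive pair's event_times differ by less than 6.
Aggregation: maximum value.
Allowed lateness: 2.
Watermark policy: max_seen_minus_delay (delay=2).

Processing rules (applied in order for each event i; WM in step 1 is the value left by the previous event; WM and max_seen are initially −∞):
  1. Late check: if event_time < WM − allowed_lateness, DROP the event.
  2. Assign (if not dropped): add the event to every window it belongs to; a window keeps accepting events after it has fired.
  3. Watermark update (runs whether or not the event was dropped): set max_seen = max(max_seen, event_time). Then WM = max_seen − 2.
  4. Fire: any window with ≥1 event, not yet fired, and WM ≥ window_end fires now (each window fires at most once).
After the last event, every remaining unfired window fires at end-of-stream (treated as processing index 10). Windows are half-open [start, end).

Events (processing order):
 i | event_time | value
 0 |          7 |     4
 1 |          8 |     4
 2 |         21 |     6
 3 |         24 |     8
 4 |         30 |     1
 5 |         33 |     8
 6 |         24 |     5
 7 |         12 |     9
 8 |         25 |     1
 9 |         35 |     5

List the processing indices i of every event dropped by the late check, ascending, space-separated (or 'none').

6 7 8

i=0 t=7 v=4: → [7,13); WM=5
i=1 t=8 v=4: → [7,14); WM=6
i=2 t=21 v=6: → [21,27); WM=19
i=3 t=24 v=8: → [21,30); WM=22
i=4 t=30 v=1: → [30,36); WM=28
i=5 t=33 v=8: → [30,39); WM=31
i=6 t=24 v=5: DROP (t<31-2); WM=31
i=7 t=12 v=9: DROP (t<31-2); WM=31
i=8 t=25 v=1: DROP (t<31-2); WM=31
i=9 t=35 v=5: → [30,41); WM=33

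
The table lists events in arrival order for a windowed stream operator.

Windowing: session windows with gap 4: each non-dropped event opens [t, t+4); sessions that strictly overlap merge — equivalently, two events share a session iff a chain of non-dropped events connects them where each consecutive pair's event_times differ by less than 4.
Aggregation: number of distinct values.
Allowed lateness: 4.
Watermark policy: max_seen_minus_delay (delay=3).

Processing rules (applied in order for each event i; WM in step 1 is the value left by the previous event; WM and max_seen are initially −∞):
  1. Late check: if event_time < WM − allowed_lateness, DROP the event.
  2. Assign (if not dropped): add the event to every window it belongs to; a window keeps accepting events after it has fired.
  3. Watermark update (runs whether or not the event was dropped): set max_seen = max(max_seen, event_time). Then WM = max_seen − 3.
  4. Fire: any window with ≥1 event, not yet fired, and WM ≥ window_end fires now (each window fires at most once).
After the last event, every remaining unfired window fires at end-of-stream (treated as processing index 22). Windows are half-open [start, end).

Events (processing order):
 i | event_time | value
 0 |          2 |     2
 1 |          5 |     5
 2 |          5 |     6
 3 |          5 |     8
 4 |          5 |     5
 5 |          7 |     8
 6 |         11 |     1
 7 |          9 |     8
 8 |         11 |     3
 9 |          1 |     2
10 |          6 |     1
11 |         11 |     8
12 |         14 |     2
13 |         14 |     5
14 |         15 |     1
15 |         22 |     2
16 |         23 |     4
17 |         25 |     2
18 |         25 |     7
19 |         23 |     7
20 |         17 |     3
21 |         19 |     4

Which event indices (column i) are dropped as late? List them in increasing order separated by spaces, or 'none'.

i=0 t=2 v=2: → [2,6); WM=-1
i=1 t=5 v=5: → [2,9); WM=2
i=2 t=5 v=6: → [2,9); WM=2
i=3 t=5 v=8: → [2,9); WM=2
i=4 t=5 v=5: → [2,9); WM=2
i=5 t=7 v=8: → [2,11); WM=4
i=6 t=11 v=1: → [11,15); WM=8
i=7 t=9 v=8: → [2,15); WM=8
i=8 t=11 v=3: → [2,15); WM=8
i=9 t=1 v=2: DROP (t<8-4); WM=8
i=10 t=6 v=1: → [2,15); WM=8
i=11 t=11 v=8: → [2,15); WM=8
i=12 t=14 v=2: → [2,18); WM=11
i=13 t=14 v=5: → [2,18); WM=11
i=14 t=15 v=1: → [2,19); WM=12
i=15 t=22 v=2: → [22,26); WM=19
i=16 t=23 v=4: → [22,27); WM=20
i=17 t=25 v=2: → [22,29); WM=22
i=18 t=25 v=7: → [22,29); WM=22
i=19 t=23 v=7: → [22,29); WM=22
i=20 t=17 v=3: DROP (t<22-4); WM=22
i=21 t=19 v=4: → [19,29); WM=22

9 20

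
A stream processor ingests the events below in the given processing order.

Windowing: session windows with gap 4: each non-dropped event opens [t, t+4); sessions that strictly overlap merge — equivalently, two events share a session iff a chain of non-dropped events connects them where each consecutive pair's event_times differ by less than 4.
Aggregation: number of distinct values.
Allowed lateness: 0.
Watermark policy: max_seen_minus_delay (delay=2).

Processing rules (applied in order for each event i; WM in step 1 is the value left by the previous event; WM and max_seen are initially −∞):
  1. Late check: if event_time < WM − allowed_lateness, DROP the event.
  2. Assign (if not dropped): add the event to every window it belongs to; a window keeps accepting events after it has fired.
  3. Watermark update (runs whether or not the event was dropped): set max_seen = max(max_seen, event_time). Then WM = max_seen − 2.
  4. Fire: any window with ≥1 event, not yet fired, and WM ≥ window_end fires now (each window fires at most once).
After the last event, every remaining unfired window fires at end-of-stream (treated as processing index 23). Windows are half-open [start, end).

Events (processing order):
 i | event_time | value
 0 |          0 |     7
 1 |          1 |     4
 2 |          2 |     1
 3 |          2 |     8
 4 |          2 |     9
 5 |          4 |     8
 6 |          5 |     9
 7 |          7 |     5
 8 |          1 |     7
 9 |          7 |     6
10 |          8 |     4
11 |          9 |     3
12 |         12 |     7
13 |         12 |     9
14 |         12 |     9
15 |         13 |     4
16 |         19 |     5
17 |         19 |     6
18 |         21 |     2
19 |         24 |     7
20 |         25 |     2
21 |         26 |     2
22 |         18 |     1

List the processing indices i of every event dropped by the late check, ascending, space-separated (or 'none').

8 22

i=0 t=0 v=7: → [0,4); WM=-2
i=1 t=1 v=4: → [0,5); WM=-1
i=2 t=2 v=1: → [0,6); WM=0
i=3 t=2 v=8: → [0,6); WM=0
i=4 t=2 v=9: → [0,6); WM=0
i=5 t=4 v=8: → [0,8); WM=2
i=6 t=5 v=9: → [0,9); WM=3
i=7 t=7 v=5: → [0,11); WM=5
i=8 t=1 v=7: DROP (t<5-0); WM=5
i=9 t=7 v=6: → [0,11); WM=5
i=10 t=8 v=4: → [0,12); WM=6
i=11 t=9 v=3: → [0,13); WM=7
i=12 t=12 v=7: → [0,16); WM=10
i=13 t=12 v=9: → [0,16); WM=10
i=14 t=12 v=9: → [0,16); WM=10
i=15 t=13 v=4: → [0,17); WM=11
i=16 t=19 v=5: → [19,23); WM=17
i=17 t=19 v=6: → [19,23); WM=17
i=18 t=21 v=2: → [19,25); WM=19
i=19 t=24 v=7: → [19,28); WM=22
i=20 t=25 v=2: → [19,29); WM=23
i=21 t=26 v=2: → [19,30); WM=24
i=22 t=18 v=1: DROP (t<24-0); WM=24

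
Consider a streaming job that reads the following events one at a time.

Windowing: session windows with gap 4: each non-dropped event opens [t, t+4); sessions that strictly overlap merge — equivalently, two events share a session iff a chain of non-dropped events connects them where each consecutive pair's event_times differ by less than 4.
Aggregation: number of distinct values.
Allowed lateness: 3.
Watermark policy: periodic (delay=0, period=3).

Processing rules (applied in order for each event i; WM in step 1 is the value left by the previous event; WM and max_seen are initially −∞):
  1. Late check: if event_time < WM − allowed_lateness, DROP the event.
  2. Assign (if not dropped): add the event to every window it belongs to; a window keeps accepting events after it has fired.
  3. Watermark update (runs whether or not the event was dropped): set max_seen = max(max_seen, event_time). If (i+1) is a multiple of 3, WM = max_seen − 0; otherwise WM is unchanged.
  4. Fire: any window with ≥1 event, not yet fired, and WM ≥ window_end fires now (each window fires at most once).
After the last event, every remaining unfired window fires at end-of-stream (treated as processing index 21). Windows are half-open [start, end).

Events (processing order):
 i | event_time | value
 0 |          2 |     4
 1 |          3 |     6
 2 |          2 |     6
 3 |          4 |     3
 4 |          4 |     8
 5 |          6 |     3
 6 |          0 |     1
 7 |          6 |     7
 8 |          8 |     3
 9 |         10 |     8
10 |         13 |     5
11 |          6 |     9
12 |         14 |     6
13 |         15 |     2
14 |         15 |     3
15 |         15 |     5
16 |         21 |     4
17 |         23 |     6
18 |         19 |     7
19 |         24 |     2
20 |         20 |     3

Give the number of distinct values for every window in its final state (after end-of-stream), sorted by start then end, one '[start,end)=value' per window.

[2,19)=8 [20,28)=4

i=0 t=2 v=4: → [2,6); WM=−∞
i=1 t=3 v=6: → [2,7); WM=−∞
i=2 t=2 v=6: → [2,7); WM=3
i=3 t=4 v=3: → [2,8); WM=3
i=4 t=4 v=8: → [2,8); WM=3
i=5 t=6 v=3: → [2,10); WM=6
i=6 t=0 v=1: DROP (t<6-3); WM=6
i=7 t=6 v=7: → [2,10); WM=6
i=8 t=8 v=3: → [2,12); WM=8
i=9 t=10 v=8: → [2,14); WM=8
i=10 t=13 v=5: → [2,17); WM=8
i=11 t=6 v=9: → [2,17); WM=13
i=12 t=14 v=6: → [2,18); WM=13
i=13 t=15 v=2: → [2,19); WM=13
i=14 t=15 v=3: → [2,19); WM=15
i=15 t=15 v=5: → [2,19); WM=15
i=16 t=21 v=4: → [21,25); WM=15
i=17 t=23 v=6: → [21,27); WM=23
i=18 t=19 v=7: DROP (t<23-3); WM=23
i=19 t=24 v=2: → [21,28); WM=23
i=20 t=20 v=3: → [20,28); WM=24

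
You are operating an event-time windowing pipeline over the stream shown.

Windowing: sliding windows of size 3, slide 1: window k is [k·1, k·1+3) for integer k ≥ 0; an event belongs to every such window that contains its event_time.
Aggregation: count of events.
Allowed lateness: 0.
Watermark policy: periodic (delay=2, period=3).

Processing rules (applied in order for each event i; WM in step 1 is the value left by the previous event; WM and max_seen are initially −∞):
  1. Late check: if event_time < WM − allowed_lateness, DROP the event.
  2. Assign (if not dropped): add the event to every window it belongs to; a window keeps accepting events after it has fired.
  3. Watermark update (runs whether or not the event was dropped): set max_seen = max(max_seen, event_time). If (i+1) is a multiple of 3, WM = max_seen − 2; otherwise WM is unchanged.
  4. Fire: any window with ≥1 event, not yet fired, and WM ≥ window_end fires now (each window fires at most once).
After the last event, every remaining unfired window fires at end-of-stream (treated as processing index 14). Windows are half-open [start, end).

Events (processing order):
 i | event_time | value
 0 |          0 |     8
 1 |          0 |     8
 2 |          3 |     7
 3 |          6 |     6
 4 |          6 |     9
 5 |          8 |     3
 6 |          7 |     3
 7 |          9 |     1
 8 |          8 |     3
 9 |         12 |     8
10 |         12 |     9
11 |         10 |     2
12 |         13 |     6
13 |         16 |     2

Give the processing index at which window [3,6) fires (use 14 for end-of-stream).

i=0 t=0 v=8: → [0,3); WM=−∞
i=1 t=0 v=8: → [0,3); WM=−∞
i=2 t=3 v=7: → [3,6),[2,5),[1,4); WM=1
i=3 t=6 v=6: → [6,9),[5,8),[4,7); WM=1
i=4 t=6 v=9: → [6,9),[5,8),[4,7); WM=1
i=5 t=8 v=3: → [8,11),[7,10),[6,9); WM=6; [0,3) fires=2 [1,4) fires=1 [2,5) fires=1 [3,6) fires=1
i=6 t=7 v=3: → [7,10),[6,9),[5,8); WM=6
i=7 t=9 v=1: → [9,12),[8,11),[7,10); WM=6
i=8 t=8 v=3: → [8,11),[7,10),[6,9); WM=7; [4,7) fires=2
i=9 t=12 v=8: → [12,15),[11,14),[10,13); WM=7
i=10 t=12 v=9: → [12,15),[11,14),[10,13); WM=7
i=11 t=10 v=2: → [10,13),[9,12),[8,11); WM=10; [5,8) fires=3 [6,9) fires=5 [7,10) fires=4
i=12 t=13 v=6: → [13,16),[12,15),[11,14); WM=10
i=13 t=16 v=2: → [16,19),[15,18),[14,17); WM=10

5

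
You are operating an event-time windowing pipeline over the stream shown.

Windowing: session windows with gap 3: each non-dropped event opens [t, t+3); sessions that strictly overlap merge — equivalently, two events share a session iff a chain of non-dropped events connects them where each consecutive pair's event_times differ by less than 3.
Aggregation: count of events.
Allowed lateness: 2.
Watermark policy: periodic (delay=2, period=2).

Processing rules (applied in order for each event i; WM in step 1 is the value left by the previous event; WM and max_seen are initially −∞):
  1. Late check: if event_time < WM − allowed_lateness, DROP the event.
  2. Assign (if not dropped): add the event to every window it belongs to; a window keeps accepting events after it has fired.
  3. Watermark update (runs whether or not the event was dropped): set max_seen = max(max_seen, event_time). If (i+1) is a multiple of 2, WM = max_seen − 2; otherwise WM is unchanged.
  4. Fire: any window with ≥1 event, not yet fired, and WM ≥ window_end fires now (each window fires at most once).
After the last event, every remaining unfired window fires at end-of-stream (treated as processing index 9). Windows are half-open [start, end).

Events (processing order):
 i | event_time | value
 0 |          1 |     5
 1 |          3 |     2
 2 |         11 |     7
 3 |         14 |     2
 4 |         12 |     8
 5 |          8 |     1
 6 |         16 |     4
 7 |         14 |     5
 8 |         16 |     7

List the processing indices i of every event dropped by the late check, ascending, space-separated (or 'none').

5

i=0 t=1 v=5: → [1,4); WM=−∞
i=1 t=3 v=2: → [1,6); WM=1
i=2 t=11 v=7: → [11,14); WM=1
i=3 t=14 v=2: → [14,17); WM=12
i=4 t=12 v=8: → [11,17); WM=12
i=5 t=8 v=1: DROP (t<12-2); WM=12
i=6 t=16 v=4: → [11,19); WM=12
i=7 t=14 v=5: → [11,19); WM=14
i=8 t=16 v=7: → [11,19); WM=14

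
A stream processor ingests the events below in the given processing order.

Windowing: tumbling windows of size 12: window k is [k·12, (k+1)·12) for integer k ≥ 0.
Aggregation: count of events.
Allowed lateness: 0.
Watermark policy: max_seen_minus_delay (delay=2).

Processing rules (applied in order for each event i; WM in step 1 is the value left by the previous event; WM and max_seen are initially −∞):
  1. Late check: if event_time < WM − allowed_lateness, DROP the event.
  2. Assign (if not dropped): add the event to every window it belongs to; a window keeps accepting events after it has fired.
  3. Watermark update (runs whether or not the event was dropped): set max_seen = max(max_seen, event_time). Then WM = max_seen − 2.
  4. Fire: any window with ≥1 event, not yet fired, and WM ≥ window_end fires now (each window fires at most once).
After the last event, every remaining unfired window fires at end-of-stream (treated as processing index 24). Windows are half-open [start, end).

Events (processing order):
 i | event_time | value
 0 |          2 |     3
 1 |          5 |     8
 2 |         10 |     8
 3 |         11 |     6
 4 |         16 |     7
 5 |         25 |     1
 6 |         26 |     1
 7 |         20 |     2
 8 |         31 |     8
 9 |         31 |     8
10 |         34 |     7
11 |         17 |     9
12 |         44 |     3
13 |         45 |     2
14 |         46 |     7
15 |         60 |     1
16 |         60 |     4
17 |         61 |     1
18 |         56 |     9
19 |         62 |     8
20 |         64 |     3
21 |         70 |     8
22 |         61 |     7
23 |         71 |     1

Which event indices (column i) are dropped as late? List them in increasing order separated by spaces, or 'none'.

i=0 t=2 v=3: → [0,12); WM=0
i=1 t=5 v=8: → [0,12); WM=3
i=2 t=10 v=8: → [0,12); WM=8
i=3 t=11 v=6: → [0,12); WM=9
i=4 t=16 v=7: → [12,24); WM=14; [0,12) fires=4
i=5 t=25 v=1: → [24,36); WM=23
i=6 t=26 v=1: → [24,36); WM=24; [12,24) fires=1
i=7 t=20 v=2: DROP (t<24-0); WM=24
i=8 t=31 v=8: → [24,36); WM=29
i=9 t=31 v=8: → [24,36); WM=29
i=10 t=34 v=7: → [24,36); WM=32
i=11 t=17 v=9: DROP (t<32-0); WM=32
i=12 t=44 v=3: → [36,48); WM=42; [24,36) fires=5
i=13 t=45 v=2: → [36,48); WM=43
i=14 t=46 v=7: → [36,48); WM=44
i=15 t=60 v=1: → [60,72); WM=58; [36,48) fires=3
i=16 t=60 v=4: → [60,72); WM=58
i=17 t=61 v=1: → [60,72); WM=59
i=18 t=56 v=9: DROP (t<59-0); WM=59
i=19 t=62 v=8: → [60,72); WM=60
i=20 t=64 v=3: → [60,72); WM=62
i=21 t=70 v=8: → [60,72); WM=68
i=22 t=61 v=7: DROP (t<68-0); WM=68
i=23 t=71 v=1: → [60,72); WM=69

7 11 18 22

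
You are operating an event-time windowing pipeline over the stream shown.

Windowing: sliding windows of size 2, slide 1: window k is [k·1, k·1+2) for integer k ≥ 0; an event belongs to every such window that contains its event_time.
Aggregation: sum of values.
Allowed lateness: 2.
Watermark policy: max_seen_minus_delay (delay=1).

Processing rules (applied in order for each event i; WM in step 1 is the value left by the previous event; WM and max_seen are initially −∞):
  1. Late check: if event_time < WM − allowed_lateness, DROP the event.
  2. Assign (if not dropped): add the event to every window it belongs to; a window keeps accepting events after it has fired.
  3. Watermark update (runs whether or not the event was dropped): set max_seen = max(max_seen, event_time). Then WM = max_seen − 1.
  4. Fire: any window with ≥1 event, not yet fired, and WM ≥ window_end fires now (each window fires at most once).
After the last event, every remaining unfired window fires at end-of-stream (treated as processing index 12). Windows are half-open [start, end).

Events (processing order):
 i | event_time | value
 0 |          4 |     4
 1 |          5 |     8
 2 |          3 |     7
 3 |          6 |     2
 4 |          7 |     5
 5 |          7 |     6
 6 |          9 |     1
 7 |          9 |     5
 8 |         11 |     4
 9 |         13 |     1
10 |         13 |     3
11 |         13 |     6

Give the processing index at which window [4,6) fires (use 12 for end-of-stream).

4

i=0 t=4 v=4: → [4,6),[3,5); WM=3
i=1 t=5 v=8: → [5,7),[4,6); WM=4
i=2 t=3 v=7: → [3,5),[2,4); WM=4; [2,4) fires=7
i=3 t=6 v=2: → [6,8),[5,7); WM=5; [3,5) fires=11
i=4 t=7 v=5: → [7,9),[6,8); WM=6; [4,6) fires=12
i=5 t=7 v=6: → [7,9),[6,8); WM=6
i=6 t=9 v=1: → [9,11),[8,10); WM=8; [5,7) fires=10 [6,8) fires=13
i=7 t=9 v=5: → [9,11),[8,10); WM=8
i=8 t=11 v=4: → [11,13),[10,12); WM=10; [7,9) fires=11 [8,10) fires=6
i=9 t=13 v=1: → [13,15),[12,14); WM=12; [9,11) fires=6 [10,12) fires=4
i=10 t=13 v=3: → [13,15),[12,14); WM=12
i=11 t=13 v=6: → [13,15),[12,14); WM=12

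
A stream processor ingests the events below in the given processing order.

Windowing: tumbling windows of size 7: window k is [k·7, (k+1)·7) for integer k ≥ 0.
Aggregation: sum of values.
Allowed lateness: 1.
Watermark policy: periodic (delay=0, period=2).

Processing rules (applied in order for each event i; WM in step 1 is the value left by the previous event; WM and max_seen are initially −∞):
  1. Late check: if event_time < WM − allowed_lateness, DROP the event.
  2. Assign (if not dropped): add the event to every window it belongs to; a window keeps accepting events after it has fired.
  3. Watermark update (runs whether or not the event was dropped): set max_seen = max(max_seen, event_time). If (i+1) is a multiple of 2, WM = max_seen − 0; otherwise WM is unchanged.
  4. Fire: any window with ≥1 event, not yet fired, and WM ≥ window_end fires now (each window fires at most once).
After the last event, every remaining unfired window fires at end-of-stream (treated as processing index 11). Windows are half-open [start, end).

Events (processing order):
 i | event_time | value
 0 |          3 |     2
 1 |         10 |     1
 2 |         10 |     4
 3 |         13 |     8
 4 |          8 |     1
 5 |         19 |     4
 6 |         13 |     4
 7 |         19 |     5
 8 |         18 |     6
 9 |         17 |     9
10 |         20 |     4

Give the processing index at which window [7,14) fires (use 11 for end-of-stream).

5

i=0 t=3 v=2: → [0,7); WM=−∞
i=1 t=10 v=1: → [7,14); WM=10; [0,7) fires=2
i=2 t=10 v=4: → [7,14); WM=10
i=3 t=13 v=8: → [7,14); WM=13
i=4 t=8 v=1: DROP (t<13-1); WM=13
i=5 t=19 v=4: → [14,21); WM=19; [7,14) fires=13
i=6 t=13 v=4: DROP (t<19-1); WM=19
i=7 t=19 v=5: → [14,21); WM=19
i=8 t=18 v=6: → [14,21); WM=19
i=9 t=17 v=9: DROP (t<19-1); WM=19
i=10 t=20 v=4: → [14,21); WM=19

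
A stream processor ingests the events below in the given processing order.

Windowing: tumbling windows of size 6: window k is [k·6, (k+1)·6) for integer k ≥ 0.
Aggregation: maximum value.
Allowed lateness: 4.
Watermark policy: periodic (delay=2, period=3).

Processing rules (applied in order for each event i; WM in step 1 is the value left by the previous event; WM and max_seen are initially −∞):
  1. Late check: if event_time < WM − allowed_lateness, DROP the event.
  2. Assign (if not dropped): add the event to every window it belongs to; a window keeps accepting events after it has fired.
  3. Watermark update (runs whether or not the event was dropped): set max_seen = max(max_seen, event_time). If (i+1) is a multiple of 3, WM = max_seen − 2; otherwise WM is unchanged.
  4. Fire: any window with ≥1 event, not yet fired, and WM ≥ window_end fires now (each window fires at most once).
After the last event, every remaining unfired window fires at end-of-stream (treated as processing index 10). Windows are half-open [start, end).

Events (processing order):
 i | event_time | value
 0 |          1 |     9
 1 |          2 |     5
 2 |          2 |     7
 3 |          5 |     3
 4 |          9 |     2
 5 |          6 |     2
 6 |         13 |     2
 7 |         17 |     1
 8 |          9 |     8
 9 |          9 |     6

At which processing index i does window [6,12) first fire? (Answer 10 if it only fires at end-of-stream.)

i=0 t=1 v=9: → [0,6); WM=−∞
i=1 t=2 v=5: → [0,6); WM=−∞
i=2 t=2 v=7: → [0,6); WM=0
i=3 t=5 v=3: → [0,6); WM=0
i=4 t=9 v=2: → [6,12); WM=0
i=5 t=6 v=2: → [6,12); WM=7; [0,6) fires=9
i=6 t=13 v=2: → [12,18); WM=7
i=7 t=17 v=1: → [12,18); WM=7
i=8 t=9 v=8: → [6,12); WM=15; [6,12) fires=8
i=9 t=9 v=6: DROP (t<15-4); WM=15

8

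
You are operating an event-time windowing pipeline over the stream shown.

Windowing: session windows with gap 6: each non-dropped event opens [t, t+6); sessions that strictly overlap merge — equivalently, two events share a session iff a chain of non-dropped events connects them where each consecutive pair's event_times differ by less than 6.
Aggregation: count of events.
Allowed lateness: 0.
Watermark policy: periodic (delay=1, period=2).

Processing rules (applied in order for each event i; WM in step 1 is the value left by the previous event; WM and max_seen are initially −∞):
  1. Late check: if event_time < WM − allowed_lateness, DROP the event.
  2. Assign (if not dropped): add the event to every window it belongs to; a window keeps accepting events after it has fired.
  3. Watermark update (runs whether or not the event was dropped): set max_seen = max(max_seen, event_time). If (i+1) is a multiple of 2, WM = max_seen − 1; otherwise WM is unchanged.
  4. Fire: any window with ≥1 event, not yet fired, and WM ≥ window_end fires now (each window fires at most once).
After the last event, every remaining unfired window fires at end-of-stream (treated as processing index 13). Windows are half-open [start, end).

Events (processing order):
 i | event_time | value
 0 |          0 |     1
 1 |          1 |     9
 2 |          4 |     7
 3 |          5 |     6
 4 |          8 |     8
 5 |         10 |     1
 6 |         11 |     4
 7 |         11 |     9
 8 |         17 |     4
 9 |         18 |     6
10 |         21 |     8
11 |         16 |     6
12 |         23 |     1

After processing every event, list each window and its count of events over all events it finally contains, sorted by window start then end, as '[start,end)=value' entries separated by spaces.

[0,17)=8 [17,29)=4

i=0 t=0 v=1: → [0,6); WM=−∞
i=1 t=1 v=9: → [0,7); WM=0
i=2 t=4 v=7: → [0,10); WM=0
i=3 t=5 v=6: → [0,11); WM=4
i=4 t=8 v=8: → [0,14); WM=4
i=5 t=10 v=1: → [0,16); WM=9
i=6 t=11 v=4: → [0,17); WM=9
i=7 t=11 v=9: → [0,17); WM=10
i=8 t=17 v=4: → [17,23); WM=10
i=9 t=18 v=6: → [17,24); WM=17
i=10 t=21 v=8: → [17,27); WM=17
i=11 t=16 v=6: DROP (t<17-0); WM=20
i=12 t=23 v=1: → [17,29); WM=20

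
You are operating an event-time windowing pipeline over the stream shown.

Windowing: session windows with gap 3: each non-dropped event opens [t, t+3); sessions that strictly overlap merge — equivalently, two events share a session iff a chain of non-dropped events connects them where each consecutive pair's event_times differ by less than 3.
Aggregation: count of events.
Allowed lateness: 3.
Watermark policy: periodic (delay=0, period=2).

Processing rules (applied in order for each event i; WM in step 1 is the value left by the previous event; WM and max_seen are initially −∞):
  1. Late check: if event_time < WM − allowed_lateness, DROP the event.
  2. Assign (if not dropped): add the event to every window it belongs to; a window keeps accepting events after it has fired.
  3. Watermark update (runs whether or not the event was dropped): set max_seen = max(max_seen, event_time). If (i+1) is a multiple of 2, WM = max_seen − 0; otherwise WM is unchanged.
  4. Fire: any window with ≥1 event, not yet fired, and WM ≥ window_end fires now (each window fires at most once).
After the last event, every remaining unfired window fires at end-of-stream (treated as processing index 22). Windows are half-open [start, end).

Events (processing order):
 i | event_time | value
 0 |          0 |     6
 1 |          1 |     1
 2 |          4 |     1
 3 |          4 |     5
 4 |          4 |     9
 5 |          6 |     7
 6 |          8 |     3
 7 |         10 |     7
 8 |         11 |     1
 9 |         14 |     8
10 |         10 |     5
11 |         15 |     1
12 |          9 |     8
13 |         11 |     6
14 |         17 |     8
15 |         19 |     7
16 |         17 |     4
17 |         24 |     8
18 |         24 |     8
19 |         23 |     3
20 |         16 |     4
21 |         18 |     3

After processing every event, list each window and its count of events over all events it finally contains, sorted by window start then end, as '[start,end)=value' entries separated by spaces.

[0,4)=2 [4,14)=7 [14,22)=5 [23,27)=3

i=0 t=0 v=6: → [0,3); WM=−∞
i=1 t=1 v=1: → [0,4); WM=1
i=2 t=4 v=1: → [4,7); WM=1
i=3 t=4 v=5: → [4,7); WM=4
i=4 t=4 v=9: → [4,7); WM=4
i=5 t=6 v=7: → [4,9); WM=6
i=6 t=8 v=3: → [4,11); WM=6
i=7 t=10 v=7: → [4,13); WM=10
i=8 t=11 v=1: → [4,14); WM=10
i=9 t=14 v=8: → [14,17); WM=14
i=10 t=10 v=5: DROP (t<14-3); WM=14
i=11 t=15 v=1: → [14,18); WM=15
i=12 t=9 v=8: DROP (t<15-3); WM=15
i=13 t=11 v=6: DROP (t<15-3); WM=15
i=14 t=17 v=8: → [14,20); WM=15
i=15 t=19 v=7: → [14,22); WM=19
i=16 t=17 v=4: → [14,22); WM=19
i=17 t=24 v=8: → [24,27); WM=24
i=18 t=24 v=8: → [24,27); WM=24
i=19 t=23 v=3: → [23,27); WM=24
i=20 t=16 v=4: DROP (t<24-3); WM=24
i=21 t=18 v=3: DROP (t<24-3); WM=24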